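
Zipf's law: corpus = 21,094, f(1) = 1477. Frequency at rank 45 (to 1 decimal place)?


Zipf's law: f(r) = f(1) / r
f(1) = 1477
f(45) = 1477 / 45
= 32.8 occurrences


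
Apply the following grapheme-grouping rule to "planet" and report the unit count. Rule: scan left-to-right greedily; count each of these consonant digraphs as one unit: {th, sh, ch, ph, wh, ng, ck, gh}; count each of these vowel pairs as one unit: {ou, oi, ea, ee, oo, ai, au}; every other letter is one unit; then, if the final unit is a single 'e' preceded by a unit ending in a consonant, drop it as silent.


Word: "planet" (6 letters)
Left-to-right scan:
  (1) 'p' (letter)
  (2) 'l' (letter)
  (3) 'a' (letter)
  (4) 'n' (letter)
  (5) 'e' (letter)
  (6) 't' (letter)
Units from scan: 6
Sound units = 6 units


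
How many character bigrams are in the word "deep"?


Word: "deep" (length 4)
Number of 2-grams = length - 2 + 1 = 4 - 2 + 1
= 3


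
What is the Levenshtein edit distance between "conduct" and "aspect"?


Word 1: "conduct" (length 7)
Word 2: "aspect" (length 6)
One optimal edit sequence (insert/delete/substitute each cost 1):
  1. delete 'c'  (+1)
  2. substitute 'o' -> 'a'  (+1)
  3. substitute 'n' -> 's'  (+1)
  4. substitute 'd' -> 'p'  (+1)
  5. substitute 'u' -> 'e'  (+1)
  6. keep 'c'
  7. keep 't'
Total edit operations: 5
Edit distance = 5


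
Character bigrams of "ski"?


Word: "ski" (length 3)
Number of bigrams = 3 - 2 + 1 = 2
  Position 0: "sk"
  Position 1: "ki"
Bigrams = "sk", "ki"


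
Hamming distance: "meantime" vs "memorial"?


Comparing character by character (same length = 8):
  Pos 0: 'm' vs 'm' =
  Pos 1: 'e' vs 'e' =
  Pos 2: 'a' vs 'm' !=
  Pos 3: 'n' vs 'o' !=
  Pos 4: 't' vs 'r' !=
  Pos 5: 'i' vs 'i' =
  Pos 6: 'm' vs 'a' !=
  Pos 7: 'e' vs 'l' !=
Hamming distance = 5


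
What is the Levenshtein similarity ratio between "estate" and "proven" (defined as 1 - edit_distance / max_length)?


Word 1: "estate" (length 6)
Word 2: "proven" (length 6)
One optimal edit sequence:
  1. substitute 'e' -> 'p'  (+1)
  2. substitute 's' -> 'r'  (+1)
  3. substitute 't' -> 'o'  (+1)
  4. substitute 'a' -> 'v'  (+1)
  5. substitute 't' -> 'e'  (+1)
  6. substitute 'e' -> 'n'  (+1)
Edit distance = 6
Max length = max(6, 6) = 6
Similarity = 1 - 6/6
= 0.0000


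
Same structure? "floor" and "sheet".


Pattern of "floor": [0, 1, 2, 2, 3]
Pattern of "sheet": [0, 1, 2, 2, 3]
Patterns match
Same pattern = Yes


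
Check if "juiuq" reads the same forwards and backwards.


Word: "juiuq"
Reversed: "quiuj"
Forward == Backward? juiuq != quiuj
Palindrome = No


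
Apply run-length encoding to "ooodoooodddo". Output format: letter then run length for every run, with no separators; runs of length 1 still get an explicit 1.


String: "ooodoooodddo"
Scanning for consecutive runs:
  'o' x 3
  'd' x 1
  'o' x 4
  'd' x 3
  'o' x 1
RLE = "o3d1o4d3o1"


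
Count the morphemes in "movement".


Word: "movement"
Morphemes: move | -ment
Each morpheme carries meaning
= 2 morphemes


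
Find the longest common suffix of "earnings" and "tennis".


Word 1: "earnings"
Word 2: "tennis"
Comparing from end:
  Pos -1: 's' == 's'
  Pos -2: 'g' != 'i' (stop)
LCS = "s" (length 1)


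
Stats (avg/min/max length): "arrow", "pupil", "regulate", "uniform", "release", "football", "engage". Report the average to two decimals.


Lengths: "arrow"=5, "pupil"=5, "regulate"=8, "uniform"=7, "release"=7, "football"=8, "engage"=6
Sum = 46, Count = 7
Average = 46/7 = 6.57
= avg=6.57, min=5, max=8


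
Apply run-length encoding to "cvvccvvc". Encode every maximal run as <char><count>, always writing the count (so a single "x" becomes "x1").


String: "cvvccvvc"
Scanning for consecutive runs:
  'c' x 1
  'v' x 2
  'c' x 2
  'v' x 2
  'c' x 1
RLE = "c1v2c2v2c1"


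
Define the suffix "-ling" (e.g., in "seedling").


Suffix: -ling
As in: seedling -> seed + -ling
Meaning = small / young


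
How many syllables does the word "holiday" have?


Word: "holiday"
Syllable breakdown: hol-i-day
Counting: 3 parts
= 3 syllables


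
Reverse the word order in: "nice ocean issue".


Original: "nice ocean issue"
Words (1..n): nice | ocean | issue
Reversed (n..1): issue | ocean | nice
Result = "issue ocean nice"


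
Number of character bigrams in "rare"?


Word: "rare" (length 4)
Number of 2-grams = length - 2 + 1 = 4 - 2 + 1
= 3


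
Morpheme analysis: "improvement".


Word: "improvement"
Morphemes: improve + -ment
Each morpheme carries meaning
= 2 morphemes


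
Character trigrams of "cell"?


Word: "cell" (length 4)
Number of trigrams = 4 - 3 + 1 = 2
  Position 0: "cel"
  Position 1: "ell"
Trigrams = "cel", "ell"


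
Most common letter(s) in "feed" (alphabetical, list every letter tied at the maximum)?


Word: "feed"
Letter counts:
  'd': 1
  'e': 2
  'f': 1
Maximum count = 2
Most frequent = 'e' (2 times each)


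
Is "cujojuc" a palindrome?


Word: "cujojuc"
Reversed: "cujojuc"
Forward == Backward? cujojuc == cujojuc
Palindrome = Yes


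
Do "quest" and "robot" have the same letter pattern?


Pattern of "quest": [0, 1, 2, 3, 4]
Pattern of "robot": [0, 1, 2, 1, 3]
Patterns do not match
Same pattern = No


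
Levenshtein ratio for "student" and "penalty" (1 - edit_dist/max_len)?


Word 1: "student" (length 7)
Word 2: "penalty" (length 7)
One optimal edit sequence:
  1. substitute 's' -> 'p'  (+1)
  2. substitute 't' -> 'e'  (+1)
  3. substitute 'u' -> 'n'  (+1)
  4. substitute 'd' -> 'a'  (+1)
  5. substitute 'e' -> 'l'  (+1)
  6. substitute 'n' -> 't'  (+1)
  7. substitute 't' -> 'y'  (+1)
Edit distance = 7
Max length = max(7, 7) = 7
Similarity = 1 - 7/7
= 0.0000


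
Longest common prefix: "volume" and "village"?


Word 1: "volume"
Word 2: "village"
Comparing from start:
  Pos 0: 'v' == 'v'
  Pos 1: 'o' != 'i' (stop)
LCP = "v" (length 1)


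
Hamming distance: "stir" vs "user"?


Comparing character by character (same length = 4):
  Pos 0: 's' vs 'u' !=
  Pos 1: 't' vs 's' !=
  Pos 2: 'i' vs 'e' !=
  Pos 3: 'r' vs 'r' =
Hamming distance = 3


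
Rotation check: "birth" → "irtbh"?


Word: "birth", Candidate: "irtbh"
Method: check if candidate is substring of word+word
"birthbirth" contains "irtbh"? No
Is rotation = No


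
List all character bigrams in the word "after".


Word: "after" (length 5)
Number of bigrams = 5 - 2 + 1 = 4
  Position 0: "af"
  Position 1: "ft"
  Position 2: "te"
  Position 3: "er"
Bigrams = "af", "ft", "te", "er"


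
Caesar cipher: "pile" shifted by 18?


Word: "pile"
Shift: 18
Each letter → (letter + shift) mod 26:
  'p' (15) + 18 = 7 → 'h'
  'i' (8) + 18 = 0 → 'a'
  'l' (11) + 18 = 3 → 'd'
  'e' (4) + 18 = 22 → 'w'
Result = "hadw"


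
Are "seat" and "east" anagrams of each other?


Word 1: "seat" → sorted: aest
Word 2: "east" → sorted: aest
Same letters? aest == aest
Anagram = Yes


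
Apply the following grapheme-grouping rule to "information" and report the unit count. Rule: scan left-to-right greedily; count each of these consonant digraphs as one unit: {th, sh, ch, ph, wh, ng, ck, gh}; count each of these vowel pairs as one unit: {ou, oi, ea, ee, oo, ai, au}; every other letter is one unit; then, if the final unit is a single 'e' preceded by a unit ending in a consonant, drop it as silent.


Word: "information" (11 letters)
Left-to-right scan:
  [1] 'i' (letter)
  [2] 'n' (letter)
  [3] 'f' (letter)
  [4] 'o' (letter)
  [5] 'r' (letter)
  [6] 'm' (letter)
  [7] 'a' (letter)
  [8] 't' (letter)
  [9] 'i' (letter)
  [10] 'o' (letter)
  [11] 'n' (letter)
Units from scan: 11
Sound units = 11 units


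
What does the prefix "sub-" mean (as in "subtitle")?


Prefix: sub-
Example: subtitle = sub- + title
Meaning = under / below


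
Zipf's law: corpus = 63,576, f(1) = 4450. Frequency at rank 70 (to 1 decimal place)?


Zipf's law: f(r) = f(1) / r
f(1) = 4450
f(70) = 4450 / 70
= 63.6 occurrences


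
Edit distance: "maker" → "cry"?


Word 1: "maker" (length 5)
Word 2: "cry" (length 3)
One optimal edit sequence (insert/delete/substitute each cost 1):
  1. delete 'm'  (+1)
  2. delete 'a'  (+1)
  3. substitute 'k' -> 'c'  (+1)
  4. substitute 'e' -> 'r'  (+1)
  5. substitute 'r' -> 'y'  (+1)
Total edit operations: 5
Edit distance = 5


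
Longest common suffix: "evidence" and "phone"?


Word 1: "evidence"
Word 2: "phone"
Comparing from end:
  Pos -1: 'e' == 'e'
  Pos -2: 'c' != 'n' (stop)
LCS = "e" (length 1)


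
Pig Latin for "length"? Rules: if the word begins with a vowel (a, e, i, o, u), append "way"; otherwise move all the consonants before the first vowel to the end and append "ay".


Word: "length"
Starts with consonant(s) → move to end, add 'ay'
Consonant cluster: "l"
Pig Latin = "engthlay"


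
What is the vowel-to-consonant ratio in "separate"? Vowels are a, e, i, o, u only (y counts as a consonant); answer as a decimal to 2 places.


Word: "separate"
Vowels (a,e,i,o,u): 4
Consonants: 4
Ratio = 4/4
= 1.00


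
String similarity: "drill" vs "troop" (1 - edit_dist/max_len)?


Word 1: "drill" (length 5)
Word 2: "troop" (length 5)
One optimal edit sequence:
  1. substitute 'd' -> 't'  (+1)
  2. keep 'r'
  3. substitute 'i' -> 'o'  (+1)
  4. substitute 'l' -> 'o'  (+1)
  5. substitute 'l' -> 'p'  (+1)
Edit distance = 4
Max length = max(5, 5) = 5
Similarity = 1 - 4/5
= 0.2000


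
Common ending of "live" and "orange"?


Word 1: "live"
Word 2: "orange"
Comparing from end:
  Pos -1: 'e' == 'e'
  Pos -2: 'v' != 'g' (stop)
LCS = "e" (length 1)


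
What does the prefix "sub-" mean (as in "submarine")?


Prefix: sub-
Example: submarine (sub- + marine)
Meaning = under / below


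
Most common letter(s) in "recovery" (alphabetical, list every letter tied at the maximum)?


Word: "recovery"
Letter counts:
  'c': 1
  'e': 2
  'o': 1
  'r': 2
  'v': 1
  'y': 1
Maximum count = 2
Most frequent = 'e', 'r' (2 times each)


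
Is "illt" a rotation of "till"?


Word: "till", Candidate: "illt"
Method: check if candidate is substring of word+word
"tilltill" contains "illt"? Yes
Is rotation = Yes


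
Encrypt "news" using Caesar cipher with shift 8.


Word: "news"
Shift: 8
Each letter → (letter + shift) mod 26:
  'n' (13) + 8 = 21 → 'v'
  'e' (4) + 8 = 12 → 'm'
  'w' (22) + 8 = 4 → 'e'
  's' (18) + 8 = 0 → 'a'
Result = "vmea"


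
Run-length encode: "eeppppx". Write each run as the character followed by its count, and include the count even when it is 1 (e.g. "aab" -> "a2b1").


String: "eeppppx"
Scanning for consecutive runs:
  'e' x 2
  'p' x 4
  'x' x 1
RLE = "e2p4x1"


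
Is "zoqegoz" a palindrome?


Word: "zoqegoz"
Reversed: "zogeqoz"
Forward == Backward? zoqegoz != zogeqoz
Palindrome = No


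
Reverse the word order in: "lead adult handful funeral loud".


Original: "lead adult handful funeral loud"
Words (1..n): lead | adult | handful | funeral | loud
Reversed (n..1): loud | funeral | handful | adult | lead
Result = "loud funeral handful adult lead"


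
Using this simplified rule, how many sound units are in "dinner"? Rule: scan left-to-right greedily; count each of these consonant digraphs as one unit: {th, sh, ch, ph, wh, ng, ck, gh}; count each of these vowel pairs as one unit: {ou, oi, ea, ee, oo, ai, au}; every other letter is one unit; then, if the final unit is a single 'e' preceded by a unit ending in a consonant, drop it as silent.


Word: "dinner" (6 letters)
Left-to-right scan:
  (1) 'd' (letter)
  (2) 'i' (letter)
  (3) 'n' (letter)
  (4) 'n' (letter)
  (5) 'e' (letter)
  (6) 'r' (letter)
Units from scan: 6
Sound units = 6 units


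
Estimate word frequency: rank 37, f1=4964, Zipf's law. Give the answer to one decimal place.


Zipf's law: f(r) = f(1) / r
f(1) = 4964
f(37) = 4964 / 37
= 134.2 occurrences


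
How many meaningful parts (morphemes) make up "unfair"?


Word: "unfair"
Morphemes: un- | fair
Each morpheme carries meaning
= 2 morphemes


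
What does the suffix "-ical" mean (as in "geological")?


Suffix: -ical
Example: geological (geology + -ical, with a spelling change)
Meaning = relating to


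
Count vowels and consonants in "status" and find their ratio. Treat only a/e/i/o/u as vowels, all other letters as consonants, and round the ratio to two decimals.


Word: "status"
Vowels (a,e,i,o,u): 2
Consonants: 4
Ratio = 2/4
= 0.50


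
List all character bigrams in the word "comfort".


Word: "comfort" (length 7)
Number of bigrams = 7 - 2 + 1 = 6
  Position 0: "co"
  Position 1: "om"
  Position 2: "mf"
  Position 3: "fo"
  Position 4: "or"
  Position 5: "rt"
Bigrams = "co", "om", "mf", "fo", "or", "rt"


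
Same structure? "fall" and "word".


Pattern of "fall": [0, 1, 2, 2]
Pattern of "word": [0, 1, 2, 3]
Patterns do not match
Same pattern = No


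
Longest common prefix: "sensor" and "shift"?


Word 1: "sensor"
Word 2: "shift"
Comparing from start:
  Pos 0: 's' == 's'
  Pos 1: 'e' != 'h' (stop)
LCP = "s" (length 1)


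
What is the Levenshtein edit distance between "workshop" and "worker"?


Word 1: "workshop" (length 8)
Word 2: "worker" (length 6)
One optimal edit sequence (insert/delete/substitute each cost 1):
  1. keep 'w'
  2. keep 'o'
  3. keep 'r'
  4. keep 'k'
  5. delete 's'  (+1)
  6. delete 'h'  (+1)
  7. substitute 'o' -> 'e'  (+1)
  8. substitute 'p' -> 'r'  (+1)
Total edit operations: 4
Edit distance = 4


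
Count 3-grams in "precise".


Word: "precise" (length 7)
Number of 3-grams = length - 3 + 1 = 7 - 3 + 1
= 5


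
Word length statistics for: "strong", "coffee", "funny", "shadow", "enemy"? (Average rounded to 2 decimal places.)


Lengths: "strong"=6, "coffee"=6, "funny"=5, "shadow"=6, "enemy"=5
Sum = 28, Count = 5
Average = 28/5 = 5.60
= avg=5.60, min=5, max=6


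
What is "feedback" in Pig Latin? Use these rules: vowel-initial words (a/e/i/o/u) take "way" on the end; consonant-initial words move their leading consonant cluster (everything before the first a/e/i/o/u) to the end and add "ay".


Word: "feedback"
Starts with consonant(s) → move to end, add 'ay'
Consonant cluster: "f"
Pig Latin = "eedbackfay"


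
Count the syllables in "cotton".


Word: "cotton"
Syllable breakdown: cot · ton
Counting: 2 parts
= 2 syllables


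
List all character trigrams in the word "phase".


Word: "phase" (length 5)
Number of trigrams = 5 - 3 + 1 = 3
  Position 0: "pha"
  Position 1: "has"
  Position 2: "ase"
Trigrams = "pha", "has", "ase"


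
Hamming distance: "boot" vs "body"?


Comparing character by character (same length = 4):
  Pos 0: 'b' vs 'b' =
  Pos 1: 'o' vs 'o' =
  Pos 2: 'o' vs 'd' !=
  Pos 3: 't' vs 'y' !=
Hamming distance = 2


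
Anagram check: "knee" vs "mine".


Word 1: "knee" → sorted: eekn
Word 2: "mine" → sorted: eimn
Same letters? eekn != eimn
Anagram = No


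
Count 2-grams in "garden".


Word: "garden" (length 6)
Number of 2-grams = length - 2 + 1 = 6 - 2 + 1
= 5


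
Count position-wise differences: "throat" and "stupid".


Comparing character by character (same length = 6):
  Pos 0: 't' vs 's' !=
  Pos 1: 'h' vs 't' !=
  Pos 2: 'r' vs 'u' !=
  Pos 3: 'o' vs 'p' !=
  Pos 4: 'a' vs 'i' !=
  Pos 5: 't' vs 'd' !=
Hamming distance = 6


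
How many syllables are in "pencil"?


Word: "pencil"
Syllable breakdown: pen / cil
Counting: 2 parts
= 2 syllables


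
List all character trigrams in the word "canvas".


Word: "canvas" (length 6)
Number of trigrams = 6 - 3 + 1 = 4
  Position 0: "can"
  Position 1: "anv"
  Position 2: "nva"
  Position 3: "vas"
Trigrams = "can", "anv", "nva", "vas"


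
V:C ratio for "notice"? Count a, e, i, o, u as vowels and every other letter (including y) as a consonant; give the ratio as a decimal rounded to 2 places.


Word: "notice"
Vowels (a,e,i,o,u): 3
Consonants: 3
Ratio = 3/3
= 1.00


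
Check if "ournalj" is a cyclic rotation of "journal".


Word: "journal", Candidate: "ournalj"
Method: check if candidate is substring of word+word
"journaljournal" contains "ournalj"? Yes
Is rotation = Yes


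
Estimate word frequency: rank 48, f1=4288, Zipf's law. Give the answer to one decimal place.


Zipf's law: f(r) = f(1) / r
f(1) = 4288
f(48) = 4288 / 48
= 89.3 occurrences


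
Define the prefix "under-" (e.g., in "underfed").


Prefix: under-
Example: underfed = under- + fed
Meaning = insufficient


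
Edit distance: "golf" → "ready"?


Word 1: "golf" (length 4)
Word 2: "ready" (length 5)
One optimal edit sequence (insert/delete/substitute each cost 1):
  1. insert 'r'  (+1)
  2. substitute 'g' -> 'e'  (+1)
  3. substitute 'o' -> 'a'  (+1)
  4. substitute 'l' -> 'd'  (+1)
  5. substitute 'f' -> 'y'  (+1)
Total edit operations: 5
Edit distance = 5


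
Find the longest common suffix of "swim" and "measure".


Word 1: "swim"
Word 2: "measure"
Comparing from end:
  Pos -1: 'm' != 'e' (stop)
LCS = "" (length 0)


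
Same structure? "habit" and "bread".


Pattern of "habit": [0, 1, 2, 3, 4]
Pattern of "bread": [0, 1, 2, 3, 4]
Patterns match
Same pattern = Yes


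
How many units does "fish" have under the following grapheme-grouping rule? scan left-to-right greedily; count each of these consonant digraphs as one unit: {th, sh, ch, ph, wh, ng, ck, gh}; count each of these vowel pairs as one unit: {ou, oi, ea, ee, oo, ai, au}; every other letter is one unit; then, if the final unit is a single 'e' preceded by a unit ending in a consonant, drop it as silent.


Word: "fish" (4 letters)
Left-to-right scan:
  1. 'f' (letter)
  2. 'i' (letter)
  3. 'sh' (digraph)
Units from scan: 3
Sound units = 3 units


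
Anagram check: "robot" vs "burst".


Word 1: "robot" → sorted: boort
Word 2: "burst" → sorted: brstu
Same letters? boort != brstu
Anagram = No


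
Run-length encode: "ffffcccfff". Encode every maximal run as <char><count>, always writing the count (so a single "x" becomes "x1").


String: "ffffcccfff"
Scanning for consecutive runs:
  'f' x 4
  'c' x 3
  'f' x 3
RLE = "f4c3f3"


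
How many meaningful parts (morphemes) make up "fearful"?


Word: "fearful"
Morphemes: fear + -ful
Each morpheme carries meaning
= 2 morphemes


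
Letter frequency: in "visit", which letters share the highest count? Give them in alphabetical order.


Word: "visit"
Letter counts:
  'i': 2
  's': 1
  't': 1
  'v': 1
Maximum count = 2
Most frequent = 'i' (2 times each)


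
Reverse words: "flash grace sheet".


Original: "flash grace sheet"
Words (1..n): flash | grace | sheet
Reversed (n..1): sheet | grace | flash
Result = "sheet grace flash"


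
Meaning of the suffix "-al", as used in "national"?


Suffix: -al
Example: national = nation + -al
Meaning = relating to


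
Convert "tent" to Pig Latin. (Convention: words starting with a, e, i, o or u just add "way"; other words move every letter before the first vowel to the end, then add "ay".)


Word: "tent"
Starts with consonant(s) → move to end, add 'ay'
Consonant cluster: "t"
Pig Latin = "enttay"


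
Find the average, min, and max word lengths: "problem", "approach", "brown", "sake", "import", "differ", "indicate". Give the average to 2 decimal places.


Lengths: "problem"=7, "approach"=8, "brown"=5, "sake"=4, "import"=6, "differ"=6, "indicate"=8
Sum = 44, Count = 7
Average = 44/7 = 6.29
= avg=6.29, min=4, max=8


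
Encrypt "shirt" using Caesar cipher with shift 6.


Word: "shirt"
Shift: 6
Each letter → (letter + shift) mod 26:
  's' (18) + 6 = 24 → 'y'
  'h' (7) + 6 = 13 → 'n'
  'i' (8) + 6 = 14 → 'o'
  'r' (17) + 6 = 23 → 'x'
  't' (19) + 6 = 25 → 'z'
Result = "ynoxz"


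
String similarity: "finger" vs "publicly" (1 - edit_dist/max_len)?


Word 1: "finger" (length 6)
Word 2: "publicly" (length 8)
One optimal edit sequence:
  1. insert 'p'  (+1)
  2. insert 'u'  (+1)
  3. substitute 'f' -> 'b'  (+1)
  4. substitute 'i' -> 'l'  (+1)
  5. substitute 'n' -> 'i'  (+1)
  6. substitute 'g' -> 'c'  (+1)
  7. substitute 'e' -> 'l'  (+1)
  8. substitute 'r' -> 'y'  (+1)
Edit distance = 8
Max length = max(6, 8) = 8
Similarity = 1 - 8/8
= 0.0000


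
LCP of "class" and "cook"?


Word 1: "class"
Word 2: "cook"
Comparing from start:
  Pos 0: 'c' == 'c'
  Pos 1: 'l' != 'o' (stop)
LCP = "c" (length 1)


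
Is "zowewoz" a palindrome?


Word: "zowewoz"
Reversed: "zowewoz"
Forward == Backward? zowewoz == zowewoz
Palindrome = Yes


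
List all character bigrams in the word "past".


Word: "past" (length 4)
Number of bigrams = 4 - 2 + 1 = 3
  Position 0: "pa"
  Position 1: "as"
  Position 2: "st"
Bigrams = "pa", "as", "st"


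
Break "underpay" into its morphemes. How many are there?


Word: "underpay"
Morphemes: under- / pay
Each morpheme carries meaning
= 2 morphemes


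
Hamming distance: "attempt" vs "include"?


Comparing character by character (same length = 7):
  Pos 0: 'a' vs 'i' !=
  Pos 1: 't' vs 'n' !=
  Pos 2: 't' vs 'c' !=
  Pos 3: 'e' vs 'l' !=
  Pos 4: 'm' vs 'u' !=
  Pos 5: 'p' vs 'd' !=
  Pos 6: 't' vs 'e' !=
Hamming distance = 7


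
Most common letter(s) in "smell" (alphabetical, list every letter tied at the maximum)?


Word: "smell"
Letter counts:
  'e': 1
  'l': 2
  'm': 1
  's': 1
Maximum count = 2
Most frequent = 'l' (2 times each)


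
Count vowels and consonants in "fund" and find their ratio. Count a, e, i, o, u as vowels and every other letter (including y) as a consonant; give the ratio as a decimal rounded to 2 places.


Word: "fund"
Vowels (a,e,i,o,u): 1
Consonants: 3
Ratio = 1/3
= 0.33


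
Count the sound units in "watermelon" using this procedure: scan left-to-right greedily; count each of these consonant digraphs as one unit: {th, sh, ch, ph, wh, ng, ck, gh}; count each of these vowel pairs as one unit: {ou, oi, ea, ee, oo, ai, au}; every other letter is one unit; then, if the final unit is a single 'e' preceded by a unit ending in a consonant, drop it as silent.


Word: "watermelon" (10 letters)
Left-to-right scan:
  1. 'w' (letter)
  2. 'a' (letter)
  3. 't' (letter)
  4. 'e' (letter)
  5. 'r' (letter)
  6. 'm' (letter)
  7. 'e' (letter)
  8. 'l' (letter)
  9. 'o' (letter)
  10. 'n' (letter)
Units from scan: 10
Sound units = 10 units


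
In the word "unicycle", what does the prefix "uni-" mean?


Prefix: uni-
Example: unicycle = uni- + cycle
Meaning = one


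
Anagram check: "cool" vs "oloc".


Word 1: "cool" → sorted: cloo
Word 2: "oloc" → sorted: cloo
Same letters? cloo == cloo
Anagram = Yes


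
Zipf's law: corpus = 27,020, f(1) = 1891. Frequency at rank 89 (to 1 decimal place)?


Zipf's law: f(r) = f(1) / r
f(1) = 1891
f(89) = 1891 / 89
= 21.2 occurrences


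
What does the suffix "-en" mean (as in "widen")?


Suffix: -en
Example: widen (wide + -en, with a spelling change)
Meaning = to make / become


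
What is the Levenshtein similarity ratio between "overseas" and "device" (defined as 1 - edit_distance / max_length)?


Word 1: "overseas" (length 8)
Word 2: "device" (length 6)
One optimal edit sequence:
  1. delete 'o'  (+1)
  2. substitute 'v' -> 'd'  (+1)
  3. keep 'e'
  4. delete 'r'  (+1)
  5. substitute 's' -> 'v'  (+1)
  6. substitute 'e' -> 'i'  (+1)
  7. substitute 'a' -> 'c'  (+1)
  8. substitute 's' -> 'e'  (+1)
Edit distance = 7
Max length = max(8, 6) = 8
Similarity = 1 - 7/8
= 0.1250


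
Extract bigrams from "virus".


Word: "virus" (length 5)
Number of bigrams = 5 - 2 + 1 = 4
  Position 0: "vi"
  Position 1: "ir"
  Position 2: "ru"
  Position 3: "us"
Bigrams = "vi", "ir", "ru", "us"


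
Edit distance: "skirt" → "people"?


Word 1: "skirt" (length 5)
Word 2: "people" (length 6)
One optimal edit sequence (insert/delete/substitute each cost 1):
  1. insert 'p'  (+1)
  2. substitute 's' -> 'e'  (+1)
  3. substitute 'k' -> 'o'  (+1)
  4. substitute 'i' -> 'p'  (+1)
  5. substitute 'r' -> 'l'  (+1)
  6. substitute 't' -> 'e'  (+1)
Total edit operations: 6
Edit distance = 6


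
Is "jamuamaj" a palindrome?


Word: "jamuamaj"
Reversed: "jamaumaj"
Forward == Backward? jamuamaj != jamaumaj
Palindrome = No


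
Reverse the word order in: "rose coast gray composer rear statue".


Original: "rose coast gray composer rear statue"
Words (1..n): rose | coast | gray | composer | rear | statue
Reversed (n..1): statue | rear | composer | gray | coast | rose
Result = "statue rear composer gray coast rose"


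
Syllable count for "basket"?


Word: "basket"
Syllable breakdown: bas / ket
Counting: 2 parts
= 2 syllables


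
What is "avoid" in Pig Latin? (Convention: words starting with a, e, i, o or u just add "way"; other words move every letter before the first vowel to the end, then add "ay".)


Word: "avoid"
Starts with vowel → add 'way'
Pig Latin = "avoidway"


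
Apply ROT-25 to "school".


Word: "school"
Shift: 25
Each letter → (letter + shift) mod 26:
  's' (18) + 25 = 17 → 'r'
  'c' (2) + 25 = 1 → 'b'
  'h' (7) + 25 = 6 → 'g'
  'o' (14) + 25 = 13 → 'n'
  'o' (14) + 25 = 13 → 'n'
  'l' (11) + 25 = 10 → 'k'
Result = "rbgnnk"


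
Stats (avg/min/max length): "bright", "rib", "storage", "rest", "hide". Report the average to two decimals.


Lengths: "bright"=6, "rib"=3, "storage"=7, "rest"=4, "hide"=4
Sum = 24, Count = 5
Average = 24/5 = 4.80
= avg=4.80, min=3, max=7


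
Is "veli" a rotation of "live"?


Word: "live", Candidate: "veli"
Method: check if candidate is substring of word+word
"livelive" contains "veli"? Yes
Is rotation = Yes


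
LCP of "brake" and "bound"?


Word 1: "brake"
Word 2: "bound"
Comparing from start:
  Pos 0: 'b' == 'b'
  Pos 1: 'r' != 'o' (stop)
LCP = "b" (length 1)


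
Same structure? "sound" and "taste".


Pattern of "sound": [0, 1, 2, 3, 4]
Pattern of "taste": [0, 1, 2, 0, 3]
Patterns do not match
Same pattern = No


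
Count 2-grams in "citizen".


Word: "citizen" (length 7)
Number of 2-grams = length - 2 + 1 = 7 - 2 + 1
= 6


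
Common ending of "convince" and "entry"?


Word 1: "convince"
Word 2: "entry"
Comparing from end:
  Pos -1: 'e' != 'y' (stop)
LCS = "" (length 0)


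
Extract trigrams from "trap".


Word: "trap" (length 4)
Number of trigrams = 4 - 3 + 1 = 2
  Position 0: "tra"
  Position 1: "rap"
Trigrams = "tra", "rap"


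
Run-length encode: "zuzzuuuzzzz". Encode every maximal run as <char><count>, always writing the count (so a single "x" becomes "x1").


String: "zuzzuuuzzzz"
Scanning for consecutive runs:
  'z' x 1
  'u' x 1
  'z' x 2
  'u' x 3
  'z' x 4
RLE = "z1u1z2u3z4"


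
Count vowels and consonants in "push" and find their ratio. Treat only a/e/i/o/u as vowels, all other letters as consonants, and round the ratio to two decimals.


Word: "push"
Vowels (a,e,i,o,u): 1
Consonants: 3
Ratio = 1/3
= 0.33


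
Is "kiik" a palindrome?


Word: "kiik"
Reversed: "kiik"
Forward == Backward? kiik == kiik
Palindrome = Yes


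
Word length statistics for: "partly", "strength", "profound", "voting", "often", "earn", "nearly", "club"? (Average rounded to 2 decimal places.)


Lengths: "partly"=6, "strength"=8, "profound"=8, "voting"=6, "often"=5, "earn"=4, "nearly"=6, "club"=4
Sum = 47, Count = 8
Average = 47/8 = 5.88
= avg=5.88, min=4, max=8


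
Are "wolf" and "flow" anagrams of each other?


Word 1: "wolf" → sorted: flow
Word 2: "flow" → sorted: flow
Same letters? flow == flow
Anagram = Yes


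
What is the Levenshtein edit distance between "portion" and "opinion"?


Word 1: "portion" (length 7)
Word 2: "opinion" (length 7)
One optimal edit sequence (insert/delete/substitute each cost 1):
  1. substitute 'p' -> 'o'  (+1)
  2. substitute 'o' -> 'p'  (+1)
  3. substitute 'r' -> 'i'  (+1)
  4. substitute 't' -> 'n'  (+1)
  5. keep 'i'
  6. keep 'o'
  7. keep 'n'
Total edit operations: 4
Edit distance = 4


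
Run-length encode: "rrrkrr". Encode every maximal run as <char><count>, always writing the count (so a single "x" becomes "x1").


String: "rrrkrr"
Scanning for consecutive runs:
  'r' x 3
  'k' x 1
  'r' x 2
RLE = "r3k1r2"


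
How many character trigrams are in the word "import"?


Word: "import" (length 6)
Number of 3-grams = length - 3 + 1 = 6 - 3 + 1
= 4


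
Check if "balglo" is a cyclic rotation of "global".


Word: "global", Candidate: "balglo"
Method: check if candidate is substring of word+word
"globalglobal" contains "balglo"? Yes
Is rotation = Yes


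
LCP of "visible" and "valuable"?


Word 1: "visible"
Word 2: "valuable"
Comparing from start:
  Pos 0: 'v' == 'v'
  Pos 1: 'i' != 'a' (stop)
LCP = "v" (length 1)


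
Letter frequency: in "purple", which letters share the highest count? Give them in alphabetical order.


Word: "purple"
Letter counts:
  'e': 1
  'l': 1
  'p': 2
  'r': 1
  'u': 1
Maximum count = 2
Most frequent = 'p' (2 times each)


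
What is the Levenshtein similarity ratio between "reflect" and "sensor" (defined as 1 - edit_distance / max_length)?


Word 1: "reflect" (length 7)
Word 2: "sensor" (length 6)
One optimal edit sequence:
  1. substitute 'r' -> 's'  (+1)
  2. keep 'e'
  3. delete 'f'  (+1)
  4. substitute 'l' -> 'n'  (+1)
  5. substitute 'e' -> 's'  (+1)
  6. substitute 'c' -> 'o'  (+1)
  7. substitute 't' -> 'r'  (+1)
Edit distance = 6
Max length = max(7, 6) = 7
Similarity = 1 - 6/7
= 0.1429


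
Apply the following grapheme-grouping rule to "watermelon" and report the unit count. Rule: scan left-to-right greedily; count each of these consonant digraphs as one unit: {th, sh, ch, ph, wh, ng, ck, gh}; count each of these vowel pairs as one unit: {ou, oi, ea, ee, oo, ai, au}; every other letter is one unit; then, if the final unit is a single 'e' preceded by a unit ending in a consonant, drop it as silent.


Word: "watermelon" (10 letters)
Left-to-right scan:
  [1] 'w' (letter)
  [2] 'a' (letter)
  [3] 't' (letter)
  [4] 'e' (letter)
  [5] 'r' (letter)
  [6] 'm' (letter)
  [7] 'e' (letter)
  [8] 'l' (letter)
  [9] 'o' (letter)
  [10] 'n' (letter)
Units from scan: 10
Sound units = 10 units


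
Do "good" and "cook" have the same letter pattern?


Pattern of "good": [0, 1, 1, 2]
Pattern of "cook": [0, 1, 1, 2]
Patterns match
Same pattern = Yes


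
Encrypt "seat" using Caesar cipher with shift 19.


Word: "seat"
Shift: 19
Each letter → (letter + shift) mod 26:
  's' (18) + 19 = 11 → 'l'
  'e' (4) + 19 = 23 → 'x'
  'a' (0) + 19 = 19 → 't'
  't' (19) + 19 = 12 → 'm'
Result = "lxtm"


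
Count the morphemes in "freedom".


Word: "freedom"
Morphemes: free / -dom
Each morpheme carries meaning
= 2 morphemes


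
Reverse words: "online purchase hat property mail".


Original: "online purchase hat property mail"
Words (1..n): online | purchase | hat | property | mail
Reversed (n..1): mail | property | hat | purchase | online
Result = "mail property hat purchase online"


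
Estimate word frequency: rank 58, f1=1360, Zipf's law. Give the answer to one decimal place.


Zipf's law: f(r) = f(1) / r
f(1) = 1360
f(58) = 1360 / 58
= 23.4 occurrences


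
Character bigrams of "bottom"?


Word: "bottom" (length 6)
Number of bigrams = 6 - 2 + 1 = 5
  Position 0: "bo"
  Position 1: "ot"
  Position 2: "tt"
  Position 3: "to"
  Position 4: "om"
Bigrams = "bo", "ot", "tt", "to", "om"


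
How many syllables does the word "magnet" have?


Word: "magnet"
Syllable breakdown: mag / net
Counting: 2 parts
= 2 syllables


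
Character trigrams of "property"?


Word: "property" (length 8)
Number of trigrams = 8 - 3 + 1 = 6
  Position 0: "pro"
  Position 1: "rop"
  Position 2: "ope"
  Position 3: "per"
  Position 4: "ert"
  Position 5: "rty"
Trigrams = "pro", "rop", "ope", "per", "ert", "rty"


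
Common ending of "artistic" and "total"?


Word 1: "artistic"
Word 2: "total"
Comparing from end:
  Pos -1: 'c' != 'l' (stop)
LCS = "" (length 0)


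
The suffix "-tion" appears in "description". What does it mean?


Suffix: -tion
Example: description = describe + -tion, with a spelling change
Meaning = act or process


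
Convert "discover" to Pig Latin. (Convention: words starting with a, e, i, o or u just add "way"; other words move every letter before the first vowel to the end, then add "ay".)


Word: "discover"
Starts with consonant(s) → move to end, add 'ay'
Consonant cluster: "d"
Pig Latin = "iscoverday"


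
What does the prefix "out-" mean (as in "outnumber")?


Prefix: out-
As in: outnumber -> out- + number
Meaning = surpass


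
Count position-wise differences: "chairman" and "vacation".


Comparing character by character (same length = 8):
  Pos 0: 'c' vs 'v' !=
  Pos 1: 'h' vs 'a' !=
  Pos 2: 'a' vs 'c' !=
  Pos 3: 'i' vs 'a' !=
  Pos 4: 'r' vs 't' !=
  Pos 5: 'm' vs 'i' !=
  Pos 6: 'a' vs 'o' !=
  Pos 7: 'n' vs 'n' =
Hamming distance = 7


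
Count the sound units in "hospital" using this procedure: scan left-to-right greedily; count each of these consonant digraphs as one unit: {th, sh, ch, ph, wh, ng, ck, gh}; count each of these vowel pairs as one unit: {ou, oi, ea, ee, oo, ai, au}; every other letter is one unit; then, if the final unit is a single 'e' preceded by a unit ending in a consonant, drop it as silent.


Word: "hospital" (8 letters)
Left-to-right scan:
  (1) 'h' (letter)
  (2) 'o' (letter)
  (3) 's' (letter)
  (4) 'p' (letter)
  (5) 'i' (letter)
  (6) 't' (letter)
  (7) 'a' (letter)
  (8) 'l' (letter)
Units from scan: 8
Sound units = 8 units


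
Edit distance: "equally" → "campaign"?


Word 1: "equally" (length 7)
Word 2: "campaign" (length 8)
One optimal edit sequence (insert/delete/substitute each cost 1):
  1. insert 'c'  (+1)
  2. substitute 'e' -> 'a'  (+1)
  3. substitute 'q' -> 'm'  (+1)
  4. substitute 'u' -> 'p'  (+1)
  5. keep 'a'
  6. substitute 'l' -> 'i'  (+1)
  7. substitute 'l' -> 'g'  (+1)
  8. substitute 'y' -> 'n'  (+1)
Total edit operations: 7
Edit distance = 7


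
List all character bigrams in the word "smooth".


Word: "smooth" (length 6)
Number of bigrams = 6 - 2 + 1 = 5
  Position 0: "sm"
  Position 1: "mo"
  Position 2: "oo"
  Position 3: "ot"
  Position 4: "th"
Bigrams = "sm", "mo", "oo", "ot", "th"


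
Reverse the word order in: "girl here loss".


Original: "girl here loss"
Words (1..n): girl | here | loss
Reversed (n..1): loss | here | girl
Result = "loss here girl"


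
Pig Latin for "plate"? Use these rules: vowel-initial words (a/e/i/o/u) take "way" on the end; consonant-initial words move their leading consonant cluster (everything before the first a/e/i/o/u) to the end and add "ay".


Word: "plate"
Starts with consonant(s) → move to end, add 'ay'
Consonant cluster: "pl"
Pig Latin = "ateplay"


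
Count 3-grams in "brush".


Word: "brush" (length 5)
Number of 3-grams = length - 3 + 1 = 5 - 3 + 1
= 3


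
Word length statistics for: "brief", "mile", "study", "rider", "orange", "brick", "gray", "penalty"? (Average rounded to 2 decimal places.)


Lengths: "brief"=5, "mile"=4, "study"=5, "rider"=5, "orange"=6, "brick"=5, "gray"=4, "penalty"=7
Sum = 41, Count = 8
Average = 41/8 = 5.13
= avg=5.13, min=4, max=7


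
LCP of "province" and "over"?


Word 1: "province"
Word 2: "over"
Comparing from start:
  Pos 0: 'p' != 'o' (stop)
LCP = "" (length 0)


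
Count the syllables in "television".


Word: "television"
Syllable breakdown: tel · e · vi · sion
Counting: 4 parts
= 4 syllables


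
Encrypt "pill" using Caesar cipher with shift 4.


Word: "pill"
Shift: 4
Each letter → (letter + shift) mod 26:
  'p' (15) + 4 = 19 → 't'
  'i' (8) + 4 = 12 → 'm'
  'l' (11) + 4 = 15 → 'p'
  'l' (11) + 4 = 15 → 'p'
Result = "tmpp"


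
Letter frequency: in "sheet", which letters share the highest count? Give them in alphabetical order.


Word: "sheet"
Letter counts:
  'e': 2
  'h': 1
  's': 1
  't': 1
Maximum count = 2
Most frequent = 'e' (2 times each)


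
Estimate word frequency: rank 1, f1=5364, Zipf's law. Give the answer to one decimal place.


Zipf's law: f(r) = f(1) / r
f(1) = 5364
f(1) = 5364 / 1
= 5364.0 occurrences


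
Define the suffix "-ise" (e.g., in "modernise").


Suffix: -ise
As in: modernise -> modern + -ise
Meaning = to make


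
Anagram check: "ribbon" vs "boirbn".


Word 1: "ribbon" → sorted: bbinor
Word 2: "boirbn" → sorted: bbinor
Same letters? bbinor == bbinor
Anagram = Yes


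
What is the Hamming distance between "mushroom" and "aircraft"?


Comparing character by character (same length = 8):
  Pos 0: 'm' vs 'a' !=
  Pos 1: 'u' vs 'i' !=
  Pos 2: 's' vs 'r' !=
  Pos 3: 'h' vs 'c' !=
  Pos 4: 'r' vs 'r' =
  Pos 5: 'o' vs 'a' !=
  Pos 6: 'o' vs 'f' !=
  Pos 7: 'm' vs 't' !=
Hamming distance = 7


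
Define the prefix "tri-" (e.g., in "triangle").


Prefix: tri-
Example: triangle (tri- + angle)
Meaning = three


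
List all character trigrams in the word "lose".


Word: "lose" (length 4)
Number of trigrams = 4 - 3 + 1 = 2
  Position 0: "los"
  Position 1: "ose"
Trigrams = "los", "ose"


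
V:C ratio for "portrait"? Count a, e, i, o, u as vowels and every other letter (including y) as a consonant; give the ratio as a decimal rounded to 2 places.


Word: "portrait"
Vowels (a,e,i,o,u): 3
Consonants: 5
Ratio = 3/5
= 0.60


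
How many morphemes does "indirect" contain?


Word: "indirect"
Morphemes: in- + direct
Each morpheme carries meaning
= 2 morphemes


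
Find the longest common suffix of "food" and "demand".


Word 1: "food"
Word 2: "demand"
Comparing from end:
  Pos -1: 'd' == 'd'
  Pos -2: 'o' != 'n' (stop)
LCS = "d" (length 1)


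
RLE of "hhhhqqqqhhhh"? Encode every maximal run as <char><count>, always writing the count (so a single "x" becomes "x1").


String: "hhhhqqqqhhhh"
Scanning for consecutive runs:
  'h' x 4
  'q' x 4
  'h' x 4
RLE = "h4q4h4"


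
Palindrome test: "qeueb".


Word: "qeueb"
Reversed: "beueq"
Forward == Backward? qeueb != beueq
Palindrome = No


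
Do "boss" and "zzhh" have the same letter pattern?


Pattern of "boss": [0, 1, 2, 2]
Pattern of "zzhh": [0, 0, 1, 1]
Patterns do not match
Same pattern = No


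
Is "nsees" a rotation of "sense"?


Word: "sense", Candidate: "nsees"
Method: check if candidate is substring of word+word
"sensesense" contains "nsees"? No
Is rotation = No


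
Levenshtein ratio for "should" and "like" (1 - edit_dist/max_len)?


Word 1: "should" (length 6)
Word 2: "like" (length 4)
One optimal edit sequence:
  1. delete 's'  (+1)
  2. delete 'h'  (+1)
  3. substitute 'o' -> 'l'  (+1)
  4. substitute 'u' -> 'i'  (+1)
  5. substitute 'l' -> 'k'  (+1)
  6. substitute 'd' -> 'e'  (+1)
Edit distance = 6
Max length = max(6, 4) = 6
Similarity = 1 - 6/6
= 0.0000


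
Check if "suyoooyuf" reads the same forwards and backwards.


Word: "suyoooyuf"
Reversed: "fuyoooyus"
Forward == Backward? suyoooyuf != fuyoooyus
Palindrome = No


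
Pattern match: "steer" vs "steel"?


Pattern of "steer": [0, 1, 2, 2, 3]
Pattern of "steel": [0, 1, 2, 2, 3]
Patterns match
Same pattern = Yes


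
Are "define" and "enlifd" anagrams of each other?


Word 1: "define" → sorted: deefin
Word 2: "enlifd" → sorted: defiln
Same letters? deefin != defiln
Anagram = No


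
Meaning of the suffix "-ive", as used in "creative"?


Suffix: -ive
As in: creative -> create + -ive, with a spelling change
Meaning = tending to


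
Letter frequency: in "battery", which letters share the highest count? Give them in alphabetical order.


Word: "battery"
Letter counts:
  'a': 1
  'b': 1
  'e': 1
  'r': 1
  't': 2
  'y': 1
Maximum count = 2
Most frequent = 't' (2 times each)


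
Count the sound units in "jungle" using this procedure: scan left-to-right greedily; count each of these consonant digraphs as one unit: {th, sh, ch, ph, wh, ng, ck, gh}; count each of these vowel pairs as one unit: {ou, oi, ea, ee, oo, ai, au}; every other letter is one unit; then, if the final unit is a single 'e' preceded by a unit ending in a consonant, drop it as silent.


Word: "jungle" (6 letters)
Left-to-right scan:
  1. 'j' (letter)
  2. 'u' (letter)
  3. 'ng' (digraph)
  4. 'l' (letter)
  5. 'e' (letter)
Units from scan: 5
Final unit is 'e' after a consonant -> drop as silent (-1)
Sound units = 4 units
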